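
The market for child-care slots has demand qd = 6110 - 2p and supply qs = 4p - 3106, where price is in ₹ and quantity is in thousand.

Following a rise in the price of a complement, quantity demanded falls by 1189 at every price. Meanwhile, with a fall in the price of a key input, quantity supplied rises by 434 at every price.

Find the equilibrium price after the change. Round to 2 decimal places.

Solve the original market: 6110 - 2p = 4p - 3106, hence p = 1536 and q = 3038.
After the shift, demand is qd = 4921 - 2p and supply is qs = 4p - 2672.
Setting them equal: 4921 - 2p = 4p - 2672 → 7593 = 6p, so p = 1265.5 and q = 2390.

1265.50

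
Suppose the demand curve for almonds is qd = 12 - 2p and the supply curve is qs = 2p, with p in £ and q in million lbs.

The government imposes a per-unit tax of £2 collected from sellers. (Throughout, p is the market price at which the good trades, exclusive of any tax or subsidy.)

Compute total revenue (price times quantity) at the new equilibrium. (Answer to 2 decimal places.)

Original equilibrium: 12 - 2p = 2p gives 12 = 4p, so p = 3 and q = 6.
Since sellers keep the price net of the tax, the effective supply curve becomes qs = 2p - 4.
Equate the new curves: 12 - 2p = 2p - 4, giving 16 = 4p, p = 4, q = 4.
New expenditure = 4 × 4 = 16.00.

16.00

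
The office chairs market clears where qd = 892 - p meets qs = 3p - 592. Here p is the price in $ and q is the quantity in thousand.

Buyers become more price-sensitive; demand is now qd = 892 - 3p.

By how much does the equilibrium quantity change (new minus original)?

-371

Initially, 892 - p = 3p - 592, so 1484 = 4p and p = 371, q = 521.
With the change applied: demand qd = 892 - 3p, supply qs = 3p - 592.
Equate the new curves: 892 - 3p = 3p - 592, giving 1484 = 6p, p = 742/3 ≈ 247.3333, q = 150.
Δq = 150 − 521 = -371.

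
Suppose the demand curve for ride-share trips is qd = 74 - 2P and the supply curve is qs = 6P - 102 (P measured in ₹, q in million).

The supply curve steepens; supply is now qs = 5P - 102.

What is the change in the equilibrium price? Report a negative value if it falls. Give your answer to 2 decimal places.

Before the shock: 74 - 2P = 6P - 102 ⇒ 176 = 8P ⇒ P = 22, q = 30.
After the shift, demand is qd = 74 - 2P and supply is qs = 5P - 102.
Setting them equal: 74 - 2P = 5P - 102 → 176 = 7P, so P = 176/7 ≈ 25.1429 and q = 166/7 ≈ 23.7143.
ΔP = 25.1429 − 22 = +3.14.

+3.14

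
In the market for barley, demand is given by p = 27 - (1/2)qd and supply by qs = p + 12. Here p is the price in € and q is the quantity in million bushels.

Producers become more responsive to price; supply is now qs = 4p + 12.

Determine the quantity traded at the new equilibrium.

40

Before the shock: 54 - 2p = p + 12 ⇒ 42 = 3p ⇒ p = 14, q = 26.
After the shift, demand is qd = 54 - 2p and supply is qs = 4p + 12.
New equilibrium: 54 - 2p = 4p + 12 ⇒ 42 = 6p ⇒ p = 7, q = 40.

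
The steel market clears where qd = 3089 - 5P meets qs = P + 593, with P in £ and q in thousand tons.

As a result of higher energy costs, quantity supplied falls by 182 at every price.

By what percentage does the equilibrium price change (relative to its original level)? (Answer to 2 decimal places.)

Solve the original market: 3089 - 5P = P + 593, hence P = 416 and q = 1009.
With the change applied: demand qd = 3089 - 5P, supply qs = P + 411.
New equilibrium: 3089 - 5P = P + 411 ⇒ 2678 = 6P ⇒ P = 1339/3 ≈ 446.3333, q = 2572/3 ≈ 857.3333.
%ΔP = (446.3333 − 416) / 416 × 100 = +7.29%.

+7.29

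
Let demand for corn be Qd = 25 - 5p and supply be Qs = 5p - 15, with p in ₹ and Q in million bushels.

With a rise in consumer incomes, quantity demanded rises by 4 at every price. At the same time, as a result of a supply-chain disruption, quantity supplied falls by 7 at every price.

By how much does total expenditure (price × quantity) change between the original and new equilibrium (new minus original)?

Original equilibrium: 25 - 5p = 5p - 15 gives 40 = 10p, so p = 4 and Q = 5.
The new curves are Qd = 29 - 5p (demand) and Qs = 5p - 22 (supply).
Setting them equal: 29 - 5p = 5p - 22 → 51 = 10p, so p = 5.1 and Q = 3.5.
Expenditure moves from 4×5 = 20 to 5.1×3.5 = 17.85; change = -2.15.

-2.15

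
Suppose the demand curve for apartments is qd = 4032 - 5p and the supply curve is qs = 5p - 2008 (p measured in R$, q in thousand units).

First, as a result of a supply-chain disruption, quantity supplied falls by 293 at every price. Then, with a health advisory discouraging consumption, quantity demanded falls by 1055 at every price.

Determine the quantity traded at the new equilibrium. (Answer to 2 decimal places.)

338.00

Original equilibrium: 4032 - 5p = 5p - 2008 gives 6040 = 10p, so p = 604 and q = 1012.
After the shift, demand is qd = 2977 - 5p and supply is qs = 5p - 2301.
Setting them equal: 2977 - 5p = 5p - 2301 → 5278 = 10p, so p = 527.8 and q = 338.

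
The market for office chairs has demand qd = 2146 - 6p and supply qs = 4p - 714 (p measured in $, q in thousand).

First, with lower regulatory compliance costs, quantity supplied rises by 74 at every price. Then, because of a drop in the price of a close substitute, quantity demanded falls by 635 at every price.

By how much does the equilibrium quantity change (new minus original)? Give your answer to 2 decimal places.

-209.60

Before the shock: 2146 - 6p = 4p - 714 ⇒ 2860 = 10p ⇒ p = 286, q = 430.
With the change applied: demand qd = 1511 - 6p, supply qs = 4p - 640.
Equate the new curves: 1511 - 6p = 4p - 640, giving 2151 = 10p, p = 215.1, q = 220.4.
Δq = 220.4 − 430 = -209.60.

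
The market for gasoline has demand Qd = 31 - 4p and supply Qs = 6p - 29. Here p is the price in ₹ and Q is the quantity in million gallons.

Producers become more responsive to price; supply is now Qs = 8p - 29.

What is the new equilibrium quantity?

11

Original equilibrium: 31 - 4p = 6p - 29 gives 60 = 10p, so p = 6 and Q = 7.
After the shift, demand is Qd = 31 - 4p and supply is Qs = 8p - 29.
Setting them equal: 31 - 4p = 8p - 29 → 60 = 12p, so p = 5 and Q = 11.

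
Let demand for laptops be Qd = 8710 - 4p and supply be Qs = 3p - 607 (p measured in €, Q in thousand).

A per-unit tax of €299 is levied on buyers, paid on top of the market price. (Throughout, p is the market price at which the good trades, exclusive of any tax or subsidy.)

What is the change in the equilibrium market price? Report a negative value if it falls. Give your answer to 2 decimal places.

Initially, 8710 - 4p = 3p - 607, so 9317 = 7p and p = 1331, Q = 3386.
Since buyers pay the price plus the tax, the effective demand curve becomes Qd = 7514 - 4p.
Clearing the new market: 7514 - 4p = 3p - 607, so p = 8121/7 ≈ 1160.1429 and Q = 20114/7 ≈ 2873.4286.
Δp = 1160.1429 − 1331 = -170.86.

-170.86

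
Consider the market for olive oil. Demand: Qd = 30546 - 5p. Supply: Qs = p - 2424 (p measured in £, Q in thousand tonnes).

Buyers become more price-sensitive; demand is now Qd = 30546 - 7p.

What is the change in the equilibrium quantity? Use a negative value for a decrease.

-1373.75

Solve the original market: 30546 - 5p = p - 2424, hence p = 5495 and Q = 3071.
The shock moves the curves to Qd = 30546 - 7p and Qs = p - 2424.
New equilibrium: 30546 - 7p = p - 2424 ⇒ 32970 = 8p ⇒ p = 4121.25, Q = 1697.25.
ΔQ = 1697.25 − 3071 = -1373.75.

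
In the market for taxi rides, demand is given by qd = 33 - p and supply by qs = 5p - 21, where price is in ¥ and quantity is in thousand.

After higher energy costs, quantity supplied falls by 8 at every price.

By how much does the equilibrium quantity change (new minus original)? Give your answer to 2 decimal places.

Original equilibrium: 33 - p = 5p - 21 gives 54 = 6p, so p = 9 and q = 24.
The shock moves the curves to qd = 33 - p and qs = 5p - 29.
Equate the new curves: 33 - p = 5p - 29, giving 62 = 6p, p = 31/3 ≈ 10.3333, q = 68/3 ≈ 22.6667.
Δq = 22.6667 − 24 = -1.33.

-1.33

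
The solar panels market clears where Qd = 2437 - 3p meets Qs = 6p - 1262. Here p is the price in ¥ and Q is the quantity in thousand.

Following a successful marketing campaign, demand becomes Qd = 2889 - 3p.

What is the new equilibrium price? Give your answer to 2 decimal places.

461.22

Original equilibrium: 2437 - 3p = 6p - 1262 gives 3699 = 9p, so p = 411 and Q = 1204.
After the shift, demand is Qd = 2889 - 3p and supply is Qs = 6p - 1262.
Setting them equal: 2889 - 3p = 6p - 1262 → 4151 = 9p, so p = 4151/9 ≈ 461.2222 and Q = 4516/3 ≈ 1505.3333.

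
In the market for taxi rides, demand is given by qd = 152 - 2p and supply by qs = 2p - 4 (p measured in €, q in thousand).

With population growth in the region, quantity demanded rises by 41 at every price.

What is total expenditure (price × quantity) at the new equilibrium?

Original equilibrium: 152 - 2p = 2p - 4 gives 156 = 4p, so p = 39 and q = 74.
The shock moves the curves to qd = 193 - 2p and qs = 2p - 4.
Equate the new curves: 193 - 2p = 2p - 4, giving 197 = 4p, p = 49.25, q = 94.5.
New expenditure = 49.25 × 94.5 = 4654.125.

4654.125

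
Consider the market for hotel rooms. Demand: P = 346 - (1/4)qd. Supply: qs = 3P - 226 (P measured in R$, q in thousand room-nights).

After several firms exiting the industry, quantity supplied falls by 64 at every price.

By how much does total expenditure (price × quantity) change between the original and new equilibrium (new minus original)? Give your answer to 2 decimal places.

-4503.51

Original equilibrium: 1384 - 4P = 3P - 226 gives 1610 = 7P, so P = 230 and q = 464.
The shock moves the curves to qd = 1384 - 4P and qs = 3P - 290.
Equate the new curves: 1384 - 4P = 3P - 290, giving 1674 = 7P, P = 1674/7 ≈ 239.1429, q = 2992/7 ≈ 427.4286.
Expenditure moves from 230×464 = 106720 to 239.1429×427.4286 = 102216.4898; change = -4503.51.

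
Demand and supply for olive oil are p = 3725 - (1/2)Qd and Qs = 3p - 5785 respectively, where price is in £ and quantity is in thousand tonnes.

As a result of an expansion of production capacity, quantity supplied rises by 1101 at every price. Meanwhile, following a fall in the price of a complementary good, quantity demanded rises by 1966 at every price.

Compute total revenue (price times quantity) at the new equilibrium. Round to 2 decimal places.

10648320.00

Original equilibrium: 7450 - 2p = 3p - 5785 gives 13235 = 5p, so p = 2647 and Q = 2156.
With the change applied: demand Qd = 9416 - 2p, supply Qs = 3p - 4684.
Clearing the new market: 9416 - 2p = 3p - 4684, so p = 2820 and Q = 3776.
New expenditure = 2820 × 3776 = 10648320.00.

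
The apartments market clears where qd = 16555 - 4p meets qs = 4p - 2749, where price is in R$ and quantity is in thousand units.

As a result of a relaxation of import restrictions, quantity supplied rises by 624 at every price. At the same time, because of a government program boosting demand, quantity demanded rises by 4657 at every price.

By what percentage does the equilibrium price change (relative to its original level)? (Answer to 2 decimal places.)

Before the shock: 16555 - 4p = 4p - 2749 ⇒ 19304 = 8p ⇒ p = 2413, q = 6903.
The shock moves the curves to qd = 21212 - 4p and qs = 4p - 2125.
Clearing the new market: 21212 - 4p = 4p - 2125, so p = 2917.125 and q = 9543.5.
%Δp = (2917.125 − 2413) / 2413 × 100 = +20.89%.

+20.89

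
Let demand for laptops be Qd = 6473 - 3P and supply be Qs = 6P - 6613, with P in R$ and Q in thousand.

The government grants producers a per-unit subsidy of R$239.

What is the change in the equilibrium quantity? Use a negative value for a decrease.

+478

Solve the original market: 6473 - 3P = 6P - 6613, hence P = 1454 and Q = 2111.
Since sellers receive the price plus the subsidy, the effective supply curve becomes Qs = 6P - 5179.
New equilibrium: 6473 - 3P = 6P - 5179 ⇒ 11652 = 9P ⇒ P = 3884/3 ≈ 1294.6667, Q = 2589.
ΔQ = 2589 − 2111 = +478.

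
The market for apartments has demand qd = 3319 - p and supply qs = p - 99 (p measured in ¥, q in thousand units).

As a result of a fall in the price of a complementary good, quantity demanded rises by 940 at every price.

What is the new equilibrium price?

Before the shock: 3319 - p = p - 99 ⇒ 3418 = 2p ⇒ p = 1709, q = 1610.
With the change applied: demand qd = 4259 - p, supply qs = p - 99.
Clearing the new market: 4259 - p = p - 99, so p = 2179 and q = 2080.

2179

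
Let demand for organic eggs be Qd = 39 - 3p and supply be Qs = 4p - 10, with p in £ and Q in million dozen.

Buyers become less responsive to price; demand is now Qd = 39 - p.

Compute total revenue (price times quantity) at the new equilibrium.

Before the shock: 39 - 3p = 4p - 10 ⇒ 49 = 7p ⇒ p = 7, Q = 18.
The shock moves the curves to Qd = 39 - p and Qs = 4p - 10.
Clearing the new market: 39 - p = 4p - 10, so p = 9.8 and Q = 29.2.
New expenditure = 9.8 × 29.2 = 286.16.

286.16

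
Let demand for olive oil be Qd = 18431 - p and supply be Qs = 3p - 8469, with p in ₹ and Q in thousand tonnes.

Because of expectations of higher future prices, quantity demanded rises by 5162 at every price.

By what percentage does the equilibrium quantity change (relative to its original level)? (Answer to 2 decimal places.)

+33.07

Initially, 18431 - p = 3p - 8469, so 26900 = 4p and p = 6725, Q = 11706.
After the shift, demand is Qd = 23593 - p and supply is Qs = 3p - 8469.
Equate the new curves: 23593 - p = 3p - 8469, giving 32062 = 4p, p = 8015.5, Q = 15577.5.
%ΔQ = (15577.5 − 11706) / 11706 × 100 = +33.07%.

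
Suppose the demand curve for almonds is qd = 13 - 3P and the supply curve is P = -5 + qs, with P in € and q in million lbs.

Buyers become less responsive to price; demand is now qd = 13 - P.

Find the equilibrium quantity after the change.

Original equilibrium: 13 - 3P = P + 5 gives 8 = 4P, so P = 2 and q = 7.
The shock moves the curves to qd = 13 - P and qs = P + 5.
New equilibrium: 13 - P = P + 5 ⇒ 8 = 2P ⇒ P = 4, q = 9.

9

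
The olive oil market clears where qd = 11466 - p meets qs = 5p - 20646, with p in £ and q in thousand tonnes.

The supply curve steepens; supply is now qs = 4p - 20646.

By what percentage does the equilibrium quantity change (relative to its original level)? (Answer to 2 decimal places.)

Original equilibrium: 11466 - p = 5p - 20646 gives 32112 = 6p, so p = 5352 and q = 6114.
After the shift, demand is qd = 11466 - p and supply is qs = 4p - 20646.
New equilibrium: 11466 - p = 4p - 20646 ⇒ 32112 = 5p ⇒ p = 6422.4, q = 5043.6.
%Δq = (5043.6 − 6114) / 6114 × 100 = -17.51%.

-17.51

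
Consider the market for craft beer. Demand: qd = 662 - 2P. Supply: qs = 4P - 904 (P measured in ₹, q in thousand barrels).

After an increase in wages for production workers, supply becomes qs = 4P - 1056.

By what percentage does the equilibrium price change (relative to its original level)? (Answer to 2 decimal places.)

Before the shock: 662 - 2P = 4P - 904 ⇒ 1566 = 6P ⇒ P = 261, q = 140.
After the shift, demand is qd = 662 - 2P and supply is qs = 4P - 1056.
New equilibrium: 662 - 2P = 4P - 1056 ⇒ 1718 = 6P ⇒ P = 859/3 ≈ 286.3333, q = 268/3 ≈ 89.3333.
%ΔP = (286.3333 − 261) / 261 × 100 = +9.71%.

+9.71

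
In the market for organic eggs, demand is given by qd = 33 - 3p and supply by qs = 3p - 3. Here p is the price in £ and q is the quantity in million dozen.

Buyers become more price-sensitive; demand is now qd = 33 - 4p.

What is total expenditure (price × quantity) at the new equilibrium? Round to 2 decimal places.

Solve the original market: 33 - 3p = 3p - 3, hence p = 6 and q = 15.
The shock moves the curves to qd = 33 - 4p and qs = 3p - 3.
Setting them equal: 33 - 4p = 3p - 3 → 36 = 7p, so p = 36/7 ≈ 5.1429 and q = 87/7 ≈ 12.4286.
New expenditure = 5.1429 × 12.4286 = 63.92.

63.92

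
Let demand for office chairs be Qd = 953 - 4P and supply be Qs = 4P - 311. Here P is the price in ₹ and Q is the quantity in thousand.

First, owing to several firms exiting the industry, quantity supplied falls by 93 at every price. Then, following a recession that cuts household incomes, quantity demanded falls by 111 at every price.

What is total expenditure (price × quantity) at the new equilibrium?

Solve the original market: 953 - 4P = 4P - 311, hence P = 158 and Q = 321.
With the change applied: demand Qd = 842 - 4P, supply Qs = 4P - 404.
New equilibrium: 842 - 4P = 4P - 404 ⇒ 1246 = 8P ⇒ P = 155.75, Q = 219.
New expenditure = 155.75 × 219 = 34109.25.

34109.25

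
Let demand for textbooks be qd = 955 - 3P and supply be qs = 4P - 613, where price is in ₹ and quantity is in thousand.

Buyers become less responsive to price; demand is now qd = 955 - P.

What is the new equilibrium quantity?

641.4

Initially, 955 - 3P = 4P - 613, so 1568 = 7P and P = 224, q = 283.
The shock moves the curves to qd = 955 - P and qs = 4P - 613.
New equilibrium: 955 - P = 4P - 613 ⇒ 1568 = 5P ⇒ P = 313.6, q = 641.4.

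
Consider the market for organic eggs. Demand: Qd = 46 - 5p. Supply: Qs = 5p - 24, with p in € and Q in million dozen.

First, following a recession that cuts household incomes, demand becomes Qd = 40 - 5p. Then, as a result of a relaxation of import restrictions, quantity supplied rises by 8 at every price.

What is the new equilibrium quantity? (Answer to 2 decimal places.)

Original equilibrium: 46 - 5p = 5p - 24 gives 70 = 10p, so p = 7 and Q = 11.
The new curves are Qd = 40 - 5p (demand) and Qs = 5p - 16 (supply).
Equate the new curves: 40 - 5p = 5p - 16, giving 56 = 10p, p = 5.6, Q = 12.

12.00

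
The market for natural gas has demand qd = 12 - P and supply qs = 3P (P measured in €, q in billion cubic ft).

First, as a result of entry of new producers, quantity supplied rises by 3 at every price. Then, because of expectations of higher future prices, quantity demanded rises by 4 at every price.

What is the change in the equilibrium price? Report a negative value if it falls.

+0.25

Solve the original market: 12 - P = 3P, hence P = 3 and q = 9.
After the shift, demand is qd = 16 - P and supply is qs = 3P + 3.
Clearing the new market: 16 - P = 3P + 3, so P = 3.25 and q = 12.75.
ΔP = 3.25 − 3 = +0.25.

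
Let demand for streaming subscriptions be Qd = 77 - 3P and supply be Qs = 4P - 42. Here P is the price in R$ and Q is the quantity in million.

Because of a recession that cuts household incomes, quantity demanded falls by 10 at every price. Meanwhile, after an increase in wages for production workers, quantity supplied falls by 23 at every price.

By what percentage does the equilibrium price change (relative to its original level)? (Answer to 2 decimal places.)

Solve the original market: 77 - 3P = 4P - 42, hence P = 17 and Q = 26.
After the shift, demand is Qd = 67 - 3P and supply is Qs = 4P - 65.
New equilibrium: 67 - 3P = 4P - 65 ⇒ 132 = 7P ⇒ P = 132/7 ≈ 18.8571, Q = 73/7 ≈ 10.4286.
%ΔP = (18.8571 − 17) / 17 × 100 = +10.92%.

+10.92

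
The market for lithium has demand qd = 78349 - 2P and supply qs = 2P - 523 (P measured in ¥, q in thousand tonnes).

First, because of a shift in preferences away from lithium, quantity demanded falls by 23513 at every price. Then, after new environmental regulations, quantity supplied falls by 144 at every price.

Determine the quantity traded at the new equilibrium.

Solve the original market: 78349 - 2P = 2P - 523, hence P = 19718 and q = 38913.
With the change applied: demand qd = 54836 - 2P, supply qs = 2P - 667.
Clearing the new market: 54836 - 2P = 2P - 667, so P = 13875.75 and q = 27084.5.

27084.5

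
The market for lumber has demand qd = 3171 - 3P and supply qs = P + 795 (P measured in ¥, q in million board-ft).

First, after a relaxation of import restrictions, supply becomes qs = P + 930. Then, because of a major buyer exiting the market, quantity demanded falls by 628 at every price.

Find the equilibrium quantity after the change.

1333.25

Solve the original market: 3171 - 3P = P + 795, hence P = 594 and q = 1389.
After the shift, demand is qd = 2543 - 3P and supply is qs = P + 930.
Equate the new curves: 2543 - 3P = P + 930, giving 1613 = 4P, P = 403.25, q = 1333.25.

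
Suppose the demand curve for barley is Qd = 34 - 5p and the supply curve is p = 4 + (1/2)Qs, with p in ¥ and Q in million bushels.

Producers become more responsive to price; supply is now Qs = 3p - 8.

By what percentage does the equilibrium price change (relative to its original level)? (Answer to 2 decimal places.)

-12.50

Before the shock: 34 - 5p = 2p - 8 ⇒ 42 = 7p ⇒ p = 6, Q = 4.
With the change applied: demand Qd = 34 - 5p, supply Qs = 3p - 8.
Clearing the new market: 34 - 5p = 3p - 8, so p = 5.25 and Q = 7.75.
%Δp = (5.25 − 6) / 6 × 100 = -12.50%.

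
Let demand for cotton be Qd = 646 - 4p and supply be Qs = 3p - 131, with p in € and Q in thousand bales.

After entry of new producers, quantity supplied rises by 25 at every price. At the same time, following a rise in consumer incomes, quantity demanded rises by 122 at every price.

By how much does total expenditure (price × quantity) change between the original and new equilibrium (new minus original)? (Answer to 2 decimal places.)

Initially, 646 - 4p = 3p - 131, so 777 = 7p and p = 111, Q = 202.
The shock moves the curves to Qd = 768 - 4p and Qs = 3p - 106.
Setting them equal: 768 - 4p = 3p - 106 → 874 = 7p, so p = 874/7 ≈ 124.8571 and Q = 1880/7 ≈ 268.5714.
Expenditure moves from 111×202 = 22422 to 124.8571×268.5714 = 33533.0612; change = +11111.06.

+11111.06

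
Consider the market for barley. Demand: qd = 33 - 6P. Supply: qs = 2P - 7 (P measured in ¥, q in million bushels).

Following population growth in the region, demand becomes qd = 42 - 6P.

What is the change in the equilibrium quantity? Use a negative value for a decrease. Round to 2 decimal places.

+2.25

Solve the original market: 33 - 6P = 2P - 7, hence P = 5 and q = 3.
The new curves are qd = 42 - 6P (demand) and qs = 2P - 7 (supply).
Setting them equal: 42 - 6P = 2P - 7 → 49 = 8P, so P = 6.125 and q = 5.25.
Δq = 5.25 − 3 = +2.25.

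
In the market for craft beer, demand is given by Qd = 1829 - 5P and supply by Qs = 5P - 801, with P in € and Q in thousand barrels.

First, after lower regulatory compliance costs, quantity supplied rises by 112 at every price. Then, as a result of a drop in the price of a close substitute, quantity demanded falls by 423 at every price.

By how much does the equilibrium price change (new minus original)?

-53.5

Before the shock: 1829 - 5P = 5P - 801 ⇒ 2630 = 10P ⇒ P = 263, Q = 514.
With the change applied: demand Qd = 1406 - 5P, supply Qs = 5P - 689.
Equate the new curves: 1406 - 5P = 5P - 689, giving 2095 = 10P, P = 209.5, Q = 358.5.
ΔP = 209.5 − 263 = -53.5.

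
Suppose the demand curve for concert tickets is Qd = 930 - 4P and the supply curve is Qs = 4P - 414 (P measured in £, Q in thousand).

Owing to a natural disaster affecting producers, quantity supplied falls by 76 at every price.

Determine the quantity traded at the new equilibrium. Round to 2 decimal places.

220.00

Original equilibrium: 930 - 4P = 4P - 414 gives 1344 = 8P, so P = 168 and Q = 258.
With the change applied: demand Qd = 930 - 4P, supply Qs = 4P - 490.
Clearing the new market: 930 - 4P = 4P - 490, so P = 177.5 and Q = 220.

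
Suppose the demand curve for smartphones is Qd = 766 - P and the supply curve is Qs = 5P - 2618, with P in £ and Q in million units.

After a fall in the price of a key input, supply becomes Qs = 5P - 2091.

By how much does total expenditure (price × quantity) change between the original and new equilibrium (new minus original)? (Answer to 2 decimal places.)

+24080.97

Solve the original market: 766 - P = 5P - 2618, hence P = 564 and Q = 202.
With the change applied: demand Qd = 766 - P, supply Qs = 5P - 2091.
New equilibrium: 766 - P = 5P - 2091 ⇒ 2857 = 6P ⇒ P = 2857/6 ≈ 476.1667, Q = 1739/6 ≈ 289.8333.
Expenditure moves from 564×202 = 113928 to 476.1667×289.8333 = 138008.9722; change = +24080.97.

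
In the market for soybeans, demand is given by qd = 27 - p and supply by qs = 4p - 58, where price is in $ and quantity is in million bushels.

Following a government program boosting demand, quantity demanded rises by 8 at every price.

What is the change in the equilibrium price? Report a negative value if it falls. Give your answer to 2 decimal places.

Solve the original market: 27 - p = 4p - 58, hence p = 17 and q = 10.
The shock moves the curves to qd = 35 - p and qs = 4p - 58.
Clearing the new market: 35 - p = 4p - 58, so p = 18.6 and q = 16.4.
Δp = 18.6 − 17 = +1.60.

+1.60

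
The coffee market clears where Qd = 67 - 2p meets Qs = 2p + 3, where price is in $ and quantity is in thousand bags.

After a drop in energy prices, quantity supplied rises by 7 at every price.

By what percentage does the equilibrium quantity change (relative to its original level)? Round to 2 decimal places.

Before the shock: 67 - 2p = 2p + 3 ⇒ 64 = 4p ⇒ p = 16, Q = 35.
The new curves are Qd = 67 - 2p (demand) and Qs = 2p + 10 (supply).
Setting them equal: 67 - 2p = 2p + 10 → 57 = 4p, so p = 14.25 and Q = 38.5.
%ΔQ = (38.5 − 35) / 35 × 100 = +10.00%.

+10.00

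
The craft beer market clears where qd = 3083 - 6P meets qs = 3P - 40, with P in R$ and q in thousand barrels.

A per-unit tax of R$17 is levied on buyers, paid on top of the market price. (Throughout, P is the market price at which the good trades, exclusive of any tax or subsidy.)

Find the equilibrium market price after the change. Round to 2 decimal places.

335.67

Original equilibrium: 3083 - 6P = 3P - 40 gives 3123 = 9P, so P = 347 and q = 1001.
Since buyers pay the price plus the tax, the effective demand curve becomes qd = 2981 - 6P.
Equate the new curves: 2981 - 6P = 3P - 40, giving 3021 = 9P, P = 1007/3 ≈ 335.6667, q = 967.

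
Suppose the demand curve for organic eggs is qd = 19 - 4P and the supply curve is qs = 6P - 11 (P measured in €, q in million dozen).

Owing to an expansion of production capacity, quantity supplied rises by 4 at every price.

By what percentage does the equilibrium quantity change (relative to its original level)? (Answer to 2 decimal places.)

+22.86

Solve the original market: 19 - 4P = 6P - 11, hence P = 3 and q = 7.
After the shift, demand is qd = 19 - 4P and supply is qs = 6P - 7.
New equilibrium: 19 - 4P = 6P - 7 ⇒ 26 = 10P ⇒ P = 2.6, q = 8.6.
%Δq = (8.6 − 7) / 7 × 100 = +22.86%.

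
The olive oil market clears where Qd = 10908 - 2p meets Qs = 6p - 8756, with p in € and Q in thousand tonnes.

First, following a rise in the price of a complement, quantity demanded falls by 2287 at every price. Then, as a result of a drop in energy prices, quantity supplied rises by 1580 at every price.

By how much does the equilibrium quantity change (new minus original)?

Initially, 10908 - 2p = 6p - 8756, so 19664 = 8p and p = 2458, Q = 5992.
With the change applied: demand Qd = 8621 - 2p, supply Qs = 6p - 7176.
New equilibrium: 8621 - 2p = 6p - 7176 ⇒ 15797 = 8p ⇒ p = 1974.625, Q = 4671.75.
ΔQ = 4671.75 − 5992 = -1320.25.

-1320.25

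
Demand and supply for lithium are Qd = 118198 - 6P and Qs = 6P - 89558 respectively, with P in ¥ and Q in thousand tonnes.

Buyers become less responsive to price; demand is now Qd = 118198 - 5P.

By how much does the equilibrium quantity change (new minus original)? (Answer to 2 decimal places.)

+9443.45

Solve the original market: 118198 - 6P = 6P - 89558, hence P = 17313 and Q = 14320.
The new curves are Qd = 118198 - 5P (demand) and Qs = 6P - 89558 (supply).
Clearing the new market: 118198 - 5P = 6P - 89558, so P = 207756/11 ≈ 18886.9091 and Q = 261398/11 ≈ 23763.4545.
ΔQ = 23763.4545 − 14320 = +9443.45.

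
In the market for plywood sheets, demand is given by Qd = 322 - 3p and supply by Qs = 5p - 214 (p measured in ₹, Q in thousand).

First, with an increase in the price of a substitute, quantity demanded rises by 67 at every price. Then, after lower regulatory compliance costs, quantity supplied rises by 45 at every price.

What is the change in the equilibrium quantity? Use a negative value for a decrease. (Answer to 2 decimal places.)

Original equilibrium: 322 - 3p = 5p - 214 gives 536 = 8p, so p = 67 and Q = 121.
The shock moves the curves to Qd = 389 - 3p and Qs = 5p - 169.
Equate the new curves: 389 - 3p = 5p - 169, giving 558 = 8p, p = 69.75, Q = 179.75.
ΔQ = 179.75 − 121 = +58.75.

+58.75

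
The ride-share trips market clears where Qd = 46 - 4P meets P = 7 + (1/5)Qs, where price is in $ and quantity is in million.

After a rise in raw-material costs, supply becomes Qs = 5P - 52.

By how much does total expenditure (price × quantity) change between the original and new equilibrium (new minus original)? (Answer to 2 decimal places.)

-63.38

Before the shock: 46 - 4P = 5P - 35 ⇒ 81 = 9P ⇒ P = 9, Q = 10.
With the change applied: demand Qd = 46 - 4P, supply Qs = 5P - 52.
New equilibrium: 46 - 4P = 5P - 52 ⇒ 98 = 9P ⇒ P = 98/9 ≈ 10.8889, Q = 22/9 ≈ 2.4444.
Expenditure moves from 9×10 = 90 to 10.8889×2.4444 = 26.6173; change = -63.38.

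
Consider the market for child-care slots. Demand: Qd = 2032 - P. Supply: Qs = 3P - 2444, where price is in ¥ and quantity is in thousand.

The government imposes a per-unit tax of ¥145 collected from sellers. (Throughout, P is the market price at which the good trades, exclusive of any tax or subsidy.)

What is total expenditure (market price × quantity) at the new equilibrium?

987417.9375

Initially, 2032 - P = 3P - 2444, so 4476 = 4P and P = 1119, Q = 913.
Since sellers keep the price net of the tax, the effective supply curve becomes Qs = 3P - 2879.
Setting them equal: 2032 - P = 3P - 2879 → 4911 = 4P, so P = 1227.75 and Q = 804.25.
New expenditure = 1227.75 × 804.25 = 987417.9375.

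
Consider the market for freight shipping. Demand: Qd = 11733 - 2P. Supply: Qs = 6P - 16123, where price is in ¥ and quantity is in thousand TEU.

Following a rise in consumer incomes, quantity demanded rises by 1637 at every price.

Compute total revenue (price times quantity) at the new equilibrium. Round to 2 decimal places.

22107768.47

Before the shock: 11733 - 2P = 6P - 16123 ⇒ 27856 = 8P ⇒ P = 3482, Q = 4769.
With the change applied: demand Qd = 13370 - 2P, supply Qs = 6P - 16123.
Equate the new curves: 13370 - 2P = 6P - 16123, giving 29493 = 8P, P = 3686.625, Q = 5996.75.
New expenditure = 3686.625 × 5996.75 = 22107768.47.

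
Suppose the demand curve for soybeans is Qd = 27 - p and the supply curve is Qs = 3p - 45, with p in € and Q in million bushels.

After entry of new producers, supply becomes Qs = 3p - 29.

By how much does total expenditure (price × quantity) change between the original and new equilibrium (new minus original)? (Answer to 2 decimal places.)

+20.00

Solve the original market: 27 - p = 3p - 45, hence p = 18 and Q = 9.
With the change applied: demand Qd = 27 - p, supply Qs = 3p - 29.
Setting them equal: 27 - p = 3p - 29 → 56 = 4p, so p = 14 and Q = 13.
Expenditure moves from 18×9 = 162 to 14×13 = 182; change = +20.00.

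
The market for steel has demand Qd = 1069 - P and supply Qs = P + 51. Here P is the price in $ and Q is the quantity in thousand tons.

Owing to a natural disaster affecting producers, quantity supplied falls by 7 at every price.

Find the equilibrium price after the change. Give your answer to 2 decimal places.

Before the shock: 1069 - P = P + 51 ⇒ 1018 = 2P ⇒ P = 509, Q = 560.
After the shift, demand is Qd = 1069 - P and supply is Qs = P + 44.
Clearing the new market: 1069 - P = P + 44, so P = 512.5 and Q = 556.5.

512.50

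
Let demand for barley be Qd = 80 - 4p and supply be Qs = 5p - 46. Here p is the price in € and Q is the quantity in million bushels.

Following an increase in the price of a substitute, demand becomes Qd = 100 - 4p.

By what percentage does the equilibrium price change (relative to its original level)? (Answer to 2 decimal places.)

+15.87

Initially, 80 - 4p = 5p - 46, so 126 = 9p and p = 14, Q = 24.
The new curves are Qd = 100 - 4p (demand) and Qs = 5p - 46 (supply).
New equilibrium: 100 - 4p = 5p - 46 ⇒ 146 = 9p ⇒ p = 146/9 ≈ 16.2222, Q = 316/9 ≈ 35.1111.
%Δp = (16.2222 − 14) / 14 × 100 = +15.87%.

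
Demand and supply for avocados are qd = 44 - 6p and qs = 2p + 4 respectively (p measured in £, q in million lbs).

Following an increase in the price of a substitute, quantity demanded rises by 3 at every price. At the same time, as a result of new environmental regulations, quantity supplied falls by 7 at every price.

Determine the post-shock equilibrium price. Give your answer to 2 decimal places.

Solve the original market: 44 - 6p = 2p + 4, hence p = 5 and q = 14.
With the change applied: demand qd = 47 - 6p, supply qs = 2p - 3.
Equate the new curves: 47 - 6p = 2p - 3, giving 50 = 8p, p = 6.25, q = 9.5.

6.25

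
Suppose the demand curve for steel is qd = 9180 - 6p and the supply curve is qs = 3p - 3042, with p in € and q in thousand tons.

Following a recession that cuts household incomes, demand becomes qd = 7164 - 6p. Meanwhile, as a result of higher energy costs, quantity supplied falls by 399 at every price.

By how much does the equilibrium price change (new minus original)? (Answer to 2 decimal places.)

Solve the original market: 9180 - 6p = 3p - 3042, hence p = 1358 and q = 1032.
The new curves are qd = 7164 - 6p (demand) and qs = 3p - 3441 (supply).
Clearing the new market: 7164 - 6p = 3p - 3441, so p = 3535/3 ≈ 1178.3333 and q = 94.
Δp = 1178.3333 − 1358 = -179.67.

-179.67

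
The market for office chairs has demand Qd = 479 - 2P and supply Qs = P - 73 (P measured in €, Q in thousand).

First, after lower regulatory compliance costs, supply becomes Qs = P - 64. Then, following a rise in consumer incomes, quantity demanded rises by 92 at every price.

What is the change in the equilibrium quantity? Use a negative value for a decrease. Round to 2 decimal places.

+36.67

Before the shock: 479 - 2P = P - 73 ⇒ 552 = 3P ⇒ P = 184, Q = 111.
The new curves are Qd = 571 - 2P (demand) and Qs = P - 64 (supply).
New equilibrium: 571 - 2P = P - 64 ⇒ 635 = 3P ⇒ P = 635/3 ≈ 211.6667, Q = 443/3 ≈ 147.6667.
ΔQ = 147.6667 − 111 = +36.67.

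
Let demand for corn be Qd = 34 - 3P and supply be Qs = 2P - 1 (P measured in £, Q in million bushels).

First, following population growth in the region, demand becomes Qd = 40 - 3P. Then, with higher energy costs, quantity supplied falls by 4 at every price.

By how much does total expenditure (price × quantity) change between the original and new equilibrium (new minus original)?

+26

Before the shock: 34 - 3P = 2P - 1 ⇒ 35 = 5P ⇒ P = 7, Q = 13.
After the shift, demand is Qd = 40 - 3P and supply is Qs = 2P - 5.
Equate the new curves: 40 - 3P = 2P - 5, giving 45 = 5P, P = 9, Q = 13.
Expenditure moves from 7×13 = 91 to 9×13 = 117; change = +26.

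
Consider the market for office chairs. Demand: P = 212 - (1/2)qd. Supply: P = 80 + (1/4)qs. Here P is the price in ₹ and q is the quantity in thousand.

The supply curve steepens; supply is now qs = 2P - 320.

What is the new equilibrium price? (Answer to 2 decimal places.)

Solve the original market: 424 - 2P = 4P - 320, hence P = 124 and q = 176.
The new curves are qd = 424 - 2P (demand) and qs = 2P - 320 (supply).
Equate the new curves: 424 - 2P = 2P - 320, giving 744 = 4P, P = 186, q = 52.

186.00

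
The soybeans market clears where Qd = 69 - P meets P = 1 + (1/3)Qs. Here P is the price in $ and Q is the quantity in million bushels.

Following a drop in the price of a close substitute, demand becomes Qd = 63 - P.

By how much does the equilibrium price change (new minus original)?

Solve the original market: 69 - P = 3P - 3, hence P = 18 and Q = 51.
The new curves are Qd = 63 - P (demand) and Qs = 3P - 3 (supply).
New equilibrium: 63 - P = 3P - 3 ⇒ 66 = 4P ⇒ P = 16.5, Q = 46.5.
ΔP = 16.5 − 18 = -1.5.

-1.5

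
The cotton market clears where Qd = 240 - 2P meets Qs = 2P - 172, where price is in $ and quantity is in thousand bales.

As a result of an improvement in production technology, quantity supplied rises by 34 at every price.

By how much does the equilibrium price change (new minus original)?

Original equilibrium: 240 - 2P = 2P - 172 gives 412 = 4P, so P = 103 and Q = 34.
The shock moves the curves to Qd = 240 - 2P and Qs = 2P - 138.
Clearing the new market: 240 - 2P = 2P - 138, so P = 94.5 and Q = 51.
ΔP = 94.5 − 103 = -8.5.

-8.5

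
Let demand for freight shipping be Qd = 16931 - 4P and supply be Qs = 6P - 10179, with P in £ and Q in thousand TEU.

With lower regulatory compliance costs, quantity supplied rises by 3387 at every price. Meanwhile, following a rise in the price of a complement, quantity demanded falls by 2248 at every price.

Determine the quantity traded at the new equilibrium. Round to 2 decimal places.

6093.00

Original equilibrium: 16931 - 4P = 6P - 10179 gives 27110 = 10P, so P = 2711 and Q = 6087.
After the shift, demand is Qd = 14683 - 4P and supply is Qs = 6P - 6792.
Clearing the new market: 14683 - 4P = 6P - 6792, so P = 2147.5 and Q = 6093.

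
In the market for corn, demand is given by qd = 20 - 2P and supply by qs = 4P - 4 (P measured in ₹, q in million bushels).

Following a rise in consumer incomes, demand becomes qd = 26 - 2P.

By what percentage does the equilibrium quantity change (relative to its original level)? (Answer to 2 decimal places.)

+33.33

Before the shock: 20 - 2P = 4P - 4 ⇒ 24 = 6P ⇒ P = 4, q = 12.
The shock moves the curves to qd = 26 - 2P and qs = 4P - 4.
Equate the new curves: 26 - 2P = 4P - 4, giving 30 = 6P, P = 5, q = 16.
%Δq = (16 − 12) / 12 × 100 = +33.33%.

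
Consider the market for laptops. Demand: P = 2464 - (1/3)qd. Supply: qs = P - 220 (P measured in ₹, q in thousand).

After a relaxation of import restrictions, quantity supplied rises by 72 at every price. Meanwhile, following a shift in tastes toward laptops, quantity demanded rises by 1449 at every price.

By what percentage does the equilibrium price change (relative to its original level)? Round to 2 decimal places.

Solve the original market: 7392 - 3P = P - 220, hence P = 1903 and q = 1683.
After the shift, demand is qd = 8841 - 3P and supply is qs = P - 148.
New equilibrium: 8841 - 3P = P - 148 ⇒ 8989 = 4P ⇒ P = 2247.25, q = 2099.25.
%ΔP = (2247.25 − 1903) / 1903 × 100 = +18.09%.

+18.09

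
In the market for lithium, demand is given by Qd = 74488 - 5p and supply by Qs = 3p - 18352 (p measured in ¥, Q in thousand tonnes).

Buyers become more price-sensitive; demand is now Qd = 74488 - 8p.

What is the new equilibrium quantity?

Before the shock: 74488 - 5p = 3p - 18352 ⇒ 92840 = 8p ⇒ p = 11605, Q = 16463.
The new curves are Qd = 74488 - 8p (demand) and Qs = 3p - 18352 (supply).
Setting them equal: 74488 - 8p = 3p - 18352 → 92840 = 11p, so p = 8440 and Q = 6968.

6968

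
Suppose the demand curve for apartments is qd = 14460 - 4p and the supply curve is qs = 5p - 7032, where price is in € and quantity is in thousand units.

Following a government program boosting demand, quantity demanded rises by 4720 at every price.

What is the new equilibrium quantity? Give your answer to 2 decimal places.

Initially, 14460 - 4p = 5p - 7032, so 21492 = 9p and p = 2388, q = 4908.
The new curves are qd = 19180 - 4p (demand) and qs = 5p - 7032 (supply).
New equilibrium: 19180 - 4p = 5p - 7032 ⇒ 26212 = 9p ⇒ p = 26212/9 ≈ 2912.4444, q = 67772/9 ≈ 7530.2222.

7530.22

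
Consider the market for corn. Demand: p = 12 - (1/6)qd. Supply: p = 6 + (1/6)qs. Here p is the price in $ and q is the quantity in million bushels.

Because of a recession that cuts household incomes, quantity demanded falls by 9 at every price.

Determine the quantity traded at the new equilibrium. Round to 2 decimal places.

13.50

Before the shock: 72 - 6p = 6p - 36 ⇒ 108 = 12p ⇒ p = 9, q = 18.
The new curves are qd = 63 - 6p (demand) and qs = 6p - 36 (supply).
Setting them equal: 63 - 6p = 6p - 36 → 99 = 12p, so p = 8.25 and q = 13.5.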